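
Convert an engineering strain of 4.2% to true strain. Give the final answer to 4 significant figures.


epsilon_true = ln(1 + epsilon_eng)
epsilon_true = ln(1 + 0.042)
epsilon_true = 0.04114


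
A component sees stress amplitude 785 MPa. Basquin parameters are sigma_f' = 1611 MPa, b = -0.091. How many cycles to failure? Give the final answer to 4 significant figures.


sigma_a = sigma_f' * (2*Nf)^b
2*Nf = (sigma_a / sigma_f')^(1/b)
2*Nf = (785 / 1611)^(1/-0.091)
2*Nf = 2698.07
Nf = 1349 cycles


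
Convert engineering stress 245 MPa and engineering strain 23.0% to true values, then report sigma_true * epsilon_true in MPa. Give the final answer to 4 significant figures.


sigma_true = sigma_eng * (1 + epsilon_eng)
sigma_true = 245 * (1 + 0.23) = 301.35 MPa
epsilon_true = ln(1 + epsilon_eng)
epsilon_true = ln(1 + 0.23) = 0.207014
sigma_true * epsilon_true = 301.35 * 0.207014 = 62.38 MPa


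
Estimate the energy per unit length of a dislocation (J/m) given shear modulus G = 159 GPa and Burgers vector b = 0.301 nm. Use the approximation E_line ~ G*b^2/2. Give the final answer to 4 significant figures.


E = G*b^2/2
b = 0.301 nm = 3.01e-10 m
G = 159 GPa = 1.59e+11 Pa
E = 0.5 * 1.59e+11 * (3.01e-10)^2
E = 7.203e-09 J/m


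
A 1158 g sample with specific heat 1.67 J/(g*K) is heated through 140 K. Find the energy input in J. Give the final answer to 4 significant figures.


Q = m * cp * dT
Q = 1158 * 1.67 * 140
Q = 270700 J


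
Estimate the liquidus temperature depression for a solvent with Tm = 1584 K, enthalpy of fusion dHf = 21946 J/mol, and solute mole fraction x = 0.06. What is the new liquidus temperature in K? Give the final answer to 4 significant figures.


dT = R*Tm^2*x / dHf
dT = 8.314 * 1584^2 * 0.06 / 21946
dT = 57.0317 K
T_new = 1584 - 57.0317 = 1527 K


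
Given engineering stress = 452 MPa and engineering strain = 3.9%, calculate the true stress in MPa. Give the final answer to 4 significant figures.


sigma_true = sigma_eng * (1 + epsilon_eng)
sigma_true = 452 * (1 + 0.039)
sigma_true = 469.6 MPa


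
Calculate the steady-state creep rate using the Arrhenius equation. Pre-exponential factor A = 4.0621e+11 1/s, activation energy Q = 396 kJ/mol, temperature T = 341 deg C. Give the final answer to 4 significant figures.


rate = A * exp(-Q / (R*T))
T = 341 + 273.15 = 614.15 K
rate = 4.0621e+11 * exp(-396e3 / (8.314 * 614.15))
rate = 8.452e-23 1/s


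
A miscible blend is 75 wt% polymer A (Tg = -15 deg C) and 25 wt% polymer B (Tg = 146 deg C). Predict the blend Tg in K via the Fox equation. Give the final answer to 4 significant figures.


1/Tg = w1/Tg1 + w2/Tg2 (in Kelvin)
Tg1 = 258.15 K, Tg2 = 419.15 K
1/Tg = 0.75/258.15 + 0.25/419.15
Tg = 285.6 K


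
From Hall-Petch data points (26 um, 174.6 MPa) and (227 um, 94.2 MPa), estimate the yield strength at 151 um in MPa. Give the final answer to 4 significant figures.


sigma_y = sigma0 + k / sqrt(d)
1/sqrt(d1) = 1/sqrt(2.6e-05) = 196.116;  1/sqrt(d2) = 66.3723
k = (sigma1 - sigma2) / (1/sqrt(d1) - 1/sqrt(d2)) = (174.6 - 94.2) / (196.116 - 66.3723) = 0.619683 MPa*m^0.5
sigma0 = sigma1 - k/sqrt(d1) = 174.6 - 0.619683*196.116 = 53.0702 MPa
sigma_y(d3) = 53.0702 + 0.619683 / sqrt(1.51e-04) = 103.5 MPa


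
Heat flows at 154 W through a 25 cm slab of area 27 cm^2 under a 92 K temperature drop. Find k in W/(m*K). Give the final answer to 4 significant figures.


k = Q*L / (A*dT)
L = 0.25 m, A = 2.7e-03 m^2
k = 154 * 0.25 / (2.7e-03 * 92)
k = 155 W/(m*K)


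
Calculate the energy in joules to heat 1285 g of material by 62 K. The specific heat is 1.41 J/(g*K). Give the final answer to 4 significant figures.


Q = m * cp * dT
Q = 1285 * 1.41 * 62
Q = 112300 J


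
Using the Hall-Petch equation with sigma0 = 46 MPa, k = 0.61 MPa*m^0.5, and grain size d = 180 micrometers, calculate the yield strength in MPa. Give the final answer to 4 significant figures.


sigma_y = sigma0 + k / sqrt(d)
d = 180 um = 1.8e-04 m
sigma_y = 46 + 0.61 / sqrt(1.8e-04)
sigma_y = 91.47 MPa


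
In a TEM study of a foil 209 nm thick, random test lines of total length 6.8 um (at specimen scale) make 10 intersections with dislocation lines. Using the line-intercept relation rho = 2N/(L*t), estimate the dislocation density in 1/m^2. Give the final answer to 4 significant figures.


rho = 2N / (L * t)
L = 6.8 um = 6.8e-06 m, t = 209 nm = 2.09e-07 m
rho = 2 * 10 / (6.8e-06 * 2.09e-07)
rho = 1.407e+13 1/m^2


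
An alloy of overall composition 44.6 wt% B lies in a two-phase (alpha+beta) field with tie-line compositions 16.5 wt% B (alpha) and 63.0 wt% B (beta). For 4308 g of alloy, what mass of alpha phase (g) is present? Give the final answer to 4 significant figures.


f_alpha = (C_beta - C0) / (C_beta - C_alpha)
f_alpha = (63.0 - 44.6) / (63.0 - 16.5) = 0.395699
m_alpha = f_alpha * m_total = 0.395699 * 4308 = 1705 g


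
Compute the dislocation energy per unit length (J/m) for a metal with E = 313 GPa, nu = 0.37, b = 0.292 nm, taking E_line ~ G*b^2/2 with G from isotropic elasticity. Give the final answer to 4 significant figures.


Step 1: G = E / (2*(1+nu))
G = 313 / (2*(1+0.37)) = 114.234 GPa = 1.14234e+11 Pa
Step 2: E_line = G*b^2/2
b = 0.292 nm = 2.92e-10 m
E_line = 0.5 * 1.14234e+11 * (2.92e-10)^2 = 4.87e-09 J/m


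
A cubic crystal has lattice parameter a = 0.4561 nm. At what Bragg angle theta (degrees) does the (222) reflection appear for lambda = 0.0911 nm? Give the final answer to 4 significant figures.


d = a / sqrt(h^2+k^2+l^2)
d = 0.4561 / sqrt(12) = 0.131665 nm
lambda = 2*d*sin(theta)  =>  sin(theta) = lambda / (2*d)
sin(theta) = 0.0911 / (2 * 0.131665) = 0.345954
theta = 20.24 deg


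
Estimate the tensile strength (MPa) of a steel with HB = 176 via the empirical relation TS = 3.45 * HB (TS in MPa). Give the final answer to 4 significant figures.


TS (MPa) = 3.45 * HB
TS = 3.45 * 176
TS = 607.2 MPa


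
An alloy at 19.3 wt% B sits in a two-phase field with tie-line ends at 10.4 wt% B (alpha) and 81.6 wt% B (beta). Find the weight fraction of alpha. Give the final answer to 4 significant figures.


f_alpha = (C_beta - C0) / (C_beta - C_alpha)
f_alpha = (81.6 - 19.3) / (81.6 - 10.4)
f_alpha = 0.875


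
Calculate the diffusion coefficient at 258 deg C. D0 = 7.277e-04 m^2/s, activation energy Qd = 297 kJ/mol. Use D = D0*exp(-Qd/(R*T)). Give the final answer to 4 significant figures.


D = D0 * exp(-Qd / (R*T))
T = 531.15 K
D = 7.277e-04 * exp(-297e3 / (8.314 * 531.15))
D = 4.499e-33 m^2/s


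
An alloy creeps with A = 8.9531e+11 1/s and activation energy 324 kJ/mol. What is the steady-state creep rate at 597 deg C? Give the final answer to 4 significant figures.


rate = A * exp(-Q / (R*T))
T = 597 + 273.15 = 870.15 K
rate = 8.9531e+11 * exp(-324e3 / (8.314 * 870.15))
rate = 3.175e-08 1/s


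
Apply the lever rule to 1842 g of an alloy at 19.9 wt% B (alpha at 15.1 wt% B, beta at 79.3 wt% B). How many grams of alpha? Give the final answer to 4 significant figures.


f_alpha = (C_beta - C0) / (C_beta - C_alpha)
f_alpha = (79.3 - 19.9) / (79.3 - 15.1) = 0.925234
m_alpha = f_alpha * m_total = 0.925234 * 1842 = 1704 g


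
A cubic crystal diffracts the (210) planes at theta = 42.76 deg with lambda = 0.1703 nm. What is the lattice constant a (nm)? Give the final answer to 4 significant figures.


d = lambda / (2*sin(theta))
d = 0.1703 / (2*sin(42.76 deg))
d = 0.125418 nm
a = d * sqrt(h^2+k^2+l^2) = 0.125418 * sqrt(5)
a = 0.2804 nm


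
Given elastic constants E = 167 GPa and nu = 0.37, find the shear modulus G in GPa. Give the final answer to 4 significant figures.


G = E / (2*(1+nu))
G = 167 / (2*(1+0.37))
G = 60.95 GPa


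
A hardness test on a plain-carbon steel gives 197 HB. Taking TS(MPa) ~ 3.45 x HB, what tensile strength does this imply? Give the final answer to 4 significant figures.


TS (MPa) = 3.45 * HB
TS = 3.45 * 197
TS = 679.7 MPa


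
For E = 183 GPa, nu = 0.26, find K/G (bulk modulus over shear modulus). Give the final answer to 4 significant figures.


G = E / (2*(1+nu))
G = 183 / (2*(1+0.26)) = 72.619 GPa
K = E / (3*(1-2*nu))
K = 183 / (3*(1-2*0.26)) = 127.083 GPa
K/G = 127.083 / 72.619 = 1.75


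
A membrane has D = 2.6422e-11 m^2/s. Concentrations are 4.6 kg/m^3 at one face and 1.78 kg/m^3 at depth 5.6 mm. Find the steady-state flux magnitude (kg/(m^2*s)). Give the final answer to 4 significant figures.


J = -D * (dC/dx) = D * (C1 - C2) / dx
J = 2.6422e-11 * (4.6 - 1.78) / 5.6e-03
J = 1.331e-08 kg/(m^2*s)


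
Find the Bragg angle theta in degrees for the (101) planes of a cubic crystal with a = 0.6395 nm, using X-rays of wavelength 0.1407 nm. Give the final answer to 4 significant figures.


d = a / sqrt(h^2+k^2+l^2)
d = 0.6395 / sqrt(2) = 0.452195 nm
lambda = 2*d*sin(theta)  =>  sin(theta) = lambda / (2*d)
sin(theta) = 0.1407 / (2 * 0.452195) = 0.155575
theta = 8.95 deg


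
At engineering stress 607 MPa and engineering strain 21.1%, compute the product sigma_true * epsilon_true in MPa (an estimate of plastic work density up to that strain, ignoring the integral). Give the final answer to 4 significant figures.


sigma_true = sigma_eng * (1 + epsilon_eng)
sigma_true = 607 * (1 + 0.211) = 735.077 MPa
epsilon_true = ln(1 + epsilon_eng)
epsilon_true = ln(1 + 0.211) = 0.191446
sigma_true * epsilon_true = 735.077 * 0.191446 = 140.7 MPa


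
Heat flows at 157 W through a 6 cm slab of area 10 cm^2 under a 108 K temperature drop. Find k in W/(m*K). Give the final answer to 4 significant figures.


k = Q*L / (A*dT)
L = 0.06 m, A = 1e-03 m^2
k = 157 * 0.06 / (1e-03 * 108)
k = 87.22 W/(m*K)


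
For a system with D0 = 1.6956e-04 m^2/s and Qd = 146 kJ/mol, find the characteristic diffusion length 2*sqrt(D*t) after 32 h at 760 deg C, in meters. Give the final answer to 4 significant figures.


Step 1: D = D0 * exp(-Qd/(R*T))
T = 1033.15 K
D = 1.6956e-04 * exp(-146e3 / (8.314 * 1033.15)) = 7.03879e-12 m^2/s
Step 2: L = 2*sqrt(D*t)
t = 32 h = 115200 s
L = 2*sqrt(7.03879e-12 * 115200) = 1.801e-03 m


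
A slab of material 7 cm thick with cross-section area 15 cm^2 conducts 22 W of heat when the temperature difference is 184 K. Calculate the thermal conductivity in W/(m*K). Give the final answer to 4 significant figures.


k = Q*L / (A*dT)
L = 0.07 m, A = 1.5e-03 m^2
k = 22 * 0.07 / (1.5e-03 * 184)
k = 5.58 W/(m*K)


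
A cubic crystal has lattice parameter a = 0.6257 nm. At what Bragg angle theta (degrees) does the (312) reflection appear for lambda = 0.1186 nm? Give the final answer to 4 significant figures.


d = a / sqrt(h^2+k^2+l^2)
d = 0.6257 / sqrt(14) = 0.167225 nm
lambda = 2*d*sin(theta)  =>  sin(theta) = lambda / (2*d)
sin(theta) = 0.1186 / (2 * 0.167225) = 0.354611
theta = 20.77 deg


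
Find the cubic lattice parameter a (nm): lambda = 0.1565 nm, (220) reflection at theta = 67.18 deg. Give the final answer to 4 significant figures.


d = lambda / (2*sin(theta))
d = 0.1565 / (2*sin(67.18 deg))
d = 0.0848949 nm
a = d * sqrt(h^2+k^2+l^2) = 0.0848949 * sqrt(8)
a = 0.2401 nm


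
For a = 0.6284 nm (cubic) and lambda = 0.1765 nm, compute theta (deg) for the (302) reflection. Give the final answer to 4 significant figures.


d = a / sqrt(h^2+k^2+l^2)
d = 0.6284 / sqrt(13) = 0.174287 nm
lambda = 2*d*sin(theta)  =>  sin(theta) = lambda / (2*d)
sin(theta) = 0.1765 / (2 * 0.174287) = 0.506349
theta = 30.42 deg


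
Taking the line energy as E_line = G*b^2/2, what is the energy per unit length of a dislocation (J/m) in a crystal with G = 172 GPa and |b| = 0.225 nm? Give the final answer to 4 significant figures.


E = G*b^2/2
b = 0.225 nm = 2.25e-10 m
G = 172 GPa = 1.72e+11 Pa
E = 0.5 * 1.72e+11 * (2.25e-10)^2
E = 4.354e-09 J/m


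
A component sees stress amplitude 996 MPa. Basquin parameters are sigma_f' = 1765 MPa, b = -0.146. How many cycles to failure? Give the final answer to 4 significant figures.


sigma_a = sigma_f' * (2*Nf)^b
2*Nf = (sigma_a / sigma_f')^(1/b)
2*Nf = (996 / 1765)^(1/-0.146)
2*Nf = 50.3448
Nf = 25.17 cycles


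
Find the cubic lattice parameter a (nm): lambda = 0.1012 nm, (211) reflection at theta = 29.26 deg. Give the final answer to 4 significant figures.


d = lambda / (2*sin(theta))
d = 0.1012 / (2*sin(29.26 deg))
d = 0.103524 nm
a = d * sqrt(h^2+k^2+l^2) = 0.103524 * sqrt(6)
a = 0.2536 nm


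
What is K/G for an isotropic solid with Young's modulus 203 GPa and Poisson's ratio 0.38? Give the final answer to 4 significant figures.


G = E / (2*(1+nu))
G = 203 / (2*(1+0.38)) = 73.5507 GPa
K = E / (3*(1-2*nu))
K = 203 / (3*(1-2*0.38)) = 281.944 GPa
K/G = 281.944 / 73.5507 = 3.833


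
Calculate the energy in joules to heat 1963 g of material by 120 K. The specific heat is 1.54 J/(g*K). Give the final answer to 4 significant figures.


Q = m * cp * dT
Q = 1963 * 1.54 * 120
Q = 362800 J


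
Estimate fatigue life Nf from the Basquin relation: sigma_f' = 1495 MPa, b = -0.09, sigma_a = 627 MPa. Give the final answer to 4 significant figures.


sigma_a = sigma_f' * (2*Nf)^b
2*Nf = (sigma_a / sigma_f')^(1/b)
2*Nf = (627 / 1495)^(1/-0.09)
2*Nf = 15597
Nf = 7798 cycles


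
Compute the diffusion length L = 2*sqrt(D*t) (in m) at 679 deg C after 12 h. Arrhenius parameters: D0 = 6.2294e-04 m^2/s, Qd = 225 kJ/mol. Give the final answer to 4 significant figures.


Step 1: D = D0 * exp(-Qd/(R*T))
T = 952.15 K
D = 6.2294e-04 * exp(-225e3 / (8.314 * 952.15)) = 2.82211e-16 m^2/s
Step 2: L = 2*sqrt(D*t)
t = 12 h = 43200 s
L = 2*sqrt(2.82211e-16 * 43200) = 6.983e-06 m


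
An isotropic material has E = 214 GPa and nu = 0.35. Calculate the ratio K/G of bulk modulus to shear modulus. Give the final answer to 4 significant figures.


G = E / (2*(1+nu))
G = 214 / (2*(1+0.35)) = 79.2593 GPa
K = E / (3*(1-2*nu))
K = 214 / (3*(1-2*0.35)) = 237.778 GPa
K/G = 237.778 / 79.2593 = 3


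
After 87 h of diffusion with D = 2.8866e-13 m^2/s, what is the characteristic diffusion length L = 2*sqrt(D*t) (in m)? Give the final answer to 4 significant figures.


t = 87 hr = 313200 s
Diffusion length = 2*sqrt(D*t)
= 2*sqrt(2.8866e-13 * 313200)
= 6.014e-04 m


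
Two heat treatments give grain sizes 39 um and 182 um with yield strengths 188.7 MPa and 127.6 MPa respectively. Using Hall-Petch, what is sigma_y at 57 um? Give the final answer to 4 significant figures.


sigma_y = sigma0 + k / sqrt(d)
1/sqrt(d1) = 1/sqrt(3.9e-05) = 160.128;  1/sqrt(d2) = 74.1249
k = (sigma1 - sigma2) / (1/sqrt(d1) - 1/sqrt(d2)) = (188.7 - 127.6) / (160.128 - 74.1249) = 0.710438 MPa*m^0.5
sigma0 = sigma1 - k/sqrt(d1) = 188.7 - 0.710438*160.128 = 74.9388 MPa
sigma_y(d3) = 74.9388 + 0.710438 / sqrt(5.7e-05) = 169 MPa


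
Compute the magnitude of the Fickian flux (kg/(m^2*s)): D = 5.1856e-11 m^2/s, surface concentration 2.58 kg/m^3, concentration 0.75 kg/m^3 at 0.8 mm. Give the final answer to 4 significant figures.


J = -D * (dC/dx) = D * (C1 - C2) / dx
J = 5.1856e-11 * (2.58 - 0.75) / 8e-04
J = 1.186e-07 kg/(m^2*s)


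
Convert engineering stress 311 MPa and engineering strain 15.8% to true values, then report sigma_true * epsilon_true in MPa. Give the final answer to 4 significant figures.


sigma_true = sigma_eng * (1 + epsilon_eng)
sigma_true = 311 * (1 + 0.158) = 360.138 MPa
epsilon_true = ln(1 + epsilon_eng)
epsilon_true = ln(1 + 0.158) = 0.146694
sigma_true * epsilon_true = 360.138 * 0.146694 = 52.83 MPa


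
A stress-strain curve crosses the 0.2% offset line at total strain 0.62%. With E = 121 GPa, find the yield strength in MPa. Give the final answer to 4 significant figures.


Offset strain = 0.002
Elastic strain at yield = total_strain - offset = 6.2e-03 - 0.002 = 4.2e-03
sigma_y = E * elastic_strain = 121000 * 4.2e-03
sigma_y = 508.2 MPa


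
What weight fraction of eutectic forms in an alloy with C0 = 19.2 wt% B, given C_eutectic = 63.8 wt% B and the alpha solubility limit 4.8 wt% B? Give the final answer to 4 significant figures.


f_primary = (C_e - C0) / (C_e - C_alpha_max)
f_primary = (63.8 - 19.2) / (63.8 - 4.8)
f_primary = 0.755932
f_eutectic = 1 - 0.755932 = 0.2441


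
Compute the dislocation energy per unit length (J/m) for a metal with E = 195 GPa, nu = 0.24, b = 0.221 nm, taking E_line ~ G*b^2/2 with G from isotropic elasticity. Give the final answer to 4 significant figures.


Step 1: G = E / (2*(1+nu))
G = 195 / (2*(1+0.24)) = 78.629 GPa = 7.8629e+10 Pa
Step 2: E_line = G*b^2/2
b = 0.221 nm = 2.21e-10 m
E_line = 0.5 * 7.8629e+10 * (2.21e-10)^2 = 1.92e-09 J/m


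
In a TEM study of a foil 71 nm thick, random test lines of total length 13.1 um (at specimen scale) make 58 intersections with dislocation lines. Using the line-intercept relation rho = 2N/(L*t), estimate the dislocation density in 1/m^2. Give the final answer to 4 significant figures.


rho = 2N / (L * t)
L = 13.1 um = 1.31e-05 m, t = 71 nm = 7.1e-08 m
rho = 2 * 58 / (1.31e-05 * 7.1e-08)
rho = 1.247e+14 1/m^2


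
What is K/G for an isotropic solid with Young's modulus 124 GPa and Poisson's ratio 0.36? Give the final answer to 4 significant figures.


G = E / (2*(1+nu))
G = 124 / (2*(1+0.36)) = 45.5882 GPa
K = E / (3*(1-2*nu))
K = 124 / (3*(1-2*0.36)) = 147.619 GPa
K/G = 147.619 / 45.5882 = 3.238


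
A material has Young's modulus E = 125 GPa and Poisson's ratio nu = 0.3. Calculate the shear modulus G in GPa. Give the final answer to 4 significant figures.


G = E / (2*(1+nu))
G = 125 / (2*(1+0.3))
G = 48.08 GPa


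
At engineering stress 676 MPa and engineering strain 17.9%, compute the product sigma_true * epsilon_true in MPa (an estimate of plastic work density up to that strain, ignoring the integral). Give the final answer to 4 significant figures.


sigma_true = sigma_eng * (1 + epsilon_eng)
sigma_true = 676 * (1 + 0.179) = 797.004 MPa
epsilon_true = ln(1 + epsilon_eng)
epsilon_true = ln(1 + 0.179) = 0.164667
sigma_true * epsilon_true = 797.004 * 0.164667 = 131.2 MPa


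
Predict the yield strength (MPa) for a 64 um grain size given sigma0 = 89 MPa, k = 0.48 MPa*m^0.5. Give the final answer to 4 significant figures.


sigma_y = sigma0 + k / sqrt(d)
d = 64 um = 6.4e-05 m
sigma_y = 89 + 0.48 / sqrt(6.4e-05)
sigma_y = 149 MPa


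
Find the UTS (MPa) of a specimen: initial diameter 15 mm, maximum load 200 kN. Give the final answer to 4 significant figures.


A0 = pi*(d/2)^2 = pi*(15/2)^2 = 176.715 mm^2
UTS = F_max / A0 = 200*1000 / 176.715
UTS = 1132 MPa


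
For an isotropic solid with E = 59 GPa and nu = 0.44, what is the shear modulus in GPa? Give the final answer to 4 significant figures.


G = E / (2*(1+nu))
G = 59 / (2*(1+0.44))
G = 20.49 GPa


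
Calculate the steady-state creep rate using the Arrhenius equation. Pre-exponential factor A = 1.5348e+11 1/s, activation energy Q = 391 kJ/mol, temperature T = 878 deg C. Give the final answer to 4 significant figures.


rate = A * exp(-Q / (R*T))
T = 878 + 273.15 = 1151.15 K
rate = 1.5348e+11 * exp(-391e3 / (8.314 * 1151.15))
rate = 2.776e-07 1/s


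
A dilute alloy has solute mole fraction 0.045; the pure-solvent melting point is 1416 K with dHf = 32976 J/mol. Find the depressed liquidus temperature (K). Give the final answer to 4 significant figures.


dT = R*Tm^2*x / dHf
dT = 8.314 * 1416^2 * 0.045 / 32976
dT = 22.7484 K
T_new = 1416 - 22.7484 = 1393 K


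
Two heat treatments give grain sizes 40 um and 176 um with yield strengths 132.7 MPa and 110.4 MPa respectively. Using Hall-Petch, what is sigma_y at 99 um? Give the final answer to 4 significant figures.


sigma_y = sigma0 + k / sqrt(d)
1/sqrt(d1) = 1/sqrt(4e-05) = 158.114;  1/sqrt(d2) = 75.3778
k = (sigma1 - sigma2) / (1/sqrt(d1) - 1/sqrt(d2)) = (132.7 - 110.4) / (158.114 - 75.3778) = 0.269532 MPa*m^0.5
sigma0 = sigma1 - k/sqrt(d1) = 132.7 - 0.269532*158.114 = 90.0833 MPa
sigma_y(d3) = 90.0833 + 0.269532 / sqrt(9.9e-05) = 117.2 MPa


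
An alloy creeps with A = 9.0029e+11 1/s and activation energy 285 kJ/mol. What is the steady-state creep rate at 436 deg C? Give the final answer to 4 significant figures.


rate = A * exp(-Q / (R*T))
T = 436 + 273.15 = 709.15 K
rate = 9.0029e+11 * exp(-285e3 / (8.314 * 709.15))
rate = 9.143e-10 1/s


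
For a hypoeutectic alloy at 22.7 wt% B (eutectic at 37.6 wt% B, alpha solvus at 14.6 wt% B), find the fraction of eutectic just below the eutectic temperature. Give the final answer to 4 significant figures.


f_primary = (C_e - C0) / (C_e - C_alpha_max)
f_primary = (37.6 - 22.7) / (37.6 - 14.6)
f_primary = 0.647826
f_eutectic = 1 - 0.647826 = 0.3522


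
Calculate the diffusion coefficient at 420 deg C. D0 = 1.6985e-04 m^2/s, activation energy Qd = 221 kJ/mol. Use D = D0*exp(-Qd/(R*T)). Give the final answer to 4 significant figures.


D = D0 * exp(-Qd / (R*T))
T = 693.15 K
D = 1.6985e-04 * exp(-221e3 / (8.314 * 693.15))
D = 3.761e-21 m^2/s


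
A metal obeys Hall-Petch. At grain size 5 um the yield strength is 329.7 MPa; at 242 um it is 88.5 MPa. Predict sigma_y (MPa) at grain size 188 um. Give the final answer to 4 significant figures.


sigma_y = sigma0 + k / sqrt(d)
1/sqrt(d1) = 1/sqrt(5e-06) = 447.214;  1/sqrt(d2) = 64.2824
k = (sigma1 - sigma2) / (1/sqrt(d1) - 1/sqrt(d2)) = (329.7 - 88.5) / (447.214 - 64.2824) = 0.629878 MPa*m^0.5
sigma0 = sigma1 - k/sqrt(d1) = 329.7 - 0.629878*447.214 = 48.0099 MPa
sigma_y(d3) = 48.0099 + 0.629878 / sqrt(1.88e-04) = 93.95 MPa


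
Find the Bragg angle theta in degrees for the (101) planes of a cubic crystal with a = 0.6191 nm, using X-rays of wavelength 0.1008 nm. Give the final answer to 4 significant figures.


d = a / sqrt(h^2+k^2+l^2)
d = 0.6191 / sqrt(2) = 0.43777 nm
lambda = 2*d*sin(theta)  =>  sin(theta) = lambda / (2*d)
sin(theta) = 0.1008 / (2 * 0.43777) = 0.115129
theta = 6.611 deg


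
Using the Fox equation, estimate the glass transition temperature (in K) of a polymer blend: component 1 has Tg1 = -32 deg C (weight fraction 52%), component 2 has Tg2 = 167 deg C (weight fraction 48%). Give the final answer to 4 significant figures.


1/Tg = w1/Tg1 + w2/Tg2 (in Kelvin)
Tg1 = 241.15 K, Tg2 = 440.15 K
1/Tg = 0.52/241.15 + 0.48/440.15
Tg = 308 K


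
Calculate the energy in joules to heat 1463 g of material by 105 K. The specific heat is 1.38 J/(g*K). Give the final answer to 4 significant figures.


Q = m * cp * dT
Q = 1463 * 1.38 * 105
Q = 212000 J


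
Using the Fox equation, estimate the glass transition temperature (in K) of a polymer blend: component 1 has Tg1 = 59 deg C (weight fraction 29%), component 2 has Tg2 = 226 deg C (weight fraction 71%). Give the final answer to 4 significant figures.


1/Tg = w1/Tg1 + w2/Tg2 (in Kelvin)
Tg1 = 332.15 K, Tg2 = 499.15 K
1/Tg = 0.29/332.15 + 0.71/499.15
Tg = 435.6 K


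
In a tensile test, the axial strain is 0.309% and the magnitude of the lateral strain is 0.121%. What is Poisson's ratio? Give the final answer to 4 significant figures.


nu = -epsilon_lat / epsilon_axial
Lateral strain is contraction (negative), so using magnitudes:
nu = 0.121 / 0.309
nu = 0.3916


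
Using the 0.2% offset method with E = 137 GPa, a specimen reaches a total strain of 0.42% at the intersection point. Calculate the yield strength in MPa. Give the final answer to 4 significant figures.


Offset strain = 0.002
Elastic strain at yield = total_strain - offset = 4.2e-03 - 0.002 = 2.2e-03
sigma_y = E * elastic_strain = 137000 * 2.2e-03
sigma_y = 301.4 MPa


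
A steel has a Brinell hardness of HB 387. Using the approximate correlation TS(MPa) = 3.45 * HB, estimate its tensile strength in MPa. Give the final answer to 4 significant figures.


TS (MPa) = 3.45 * HB
TS = 3.45 * 387
TS = 1335 MPa


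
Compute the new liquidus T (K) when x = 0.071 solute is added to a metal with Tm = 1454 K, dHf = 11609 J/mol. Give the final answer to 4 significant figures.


dT = R*Tm^2*x / dHf
dT = 8.314 * 1454^2 * 0.071 / 11609
dT = 107.498 K
T_new = 1454 - 107.498 = 1347 K


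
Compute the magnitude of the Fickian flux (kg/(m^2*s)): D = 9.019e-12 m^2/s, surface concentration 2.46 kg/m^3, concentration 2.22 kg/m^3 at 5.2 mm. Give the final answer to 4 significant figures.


J = -D * (dC/dx) = D * (C1 - C2) / dx
J = 9.019e-12 * (2.46 - 2.22) / 5.2e-03
J = 4.163e-10 kg/(m^2*s)


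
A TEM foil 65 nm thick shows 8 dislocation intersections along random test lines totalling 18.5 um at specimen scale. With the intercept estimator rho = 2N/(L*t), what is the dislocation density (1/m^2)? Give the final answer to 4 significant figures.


rho = 2N / (L * t)
L = 18.5 um = 1.85e-05 m, t = 65 nm = 6.5e-08 m
rho = 2 * 8 / (1.85e-05 * 6.5e-08)
rho = 1.331e+13 1/m^2


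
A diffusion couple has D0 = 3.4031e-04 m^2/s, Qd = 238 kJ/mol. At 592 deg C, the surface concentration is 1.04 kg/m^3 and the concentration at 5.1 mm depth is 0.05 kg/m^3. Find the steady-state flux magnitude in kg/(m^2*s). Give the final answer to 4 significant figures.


Step 1: D = D0 * exp(-Qd/(R*T))
T = 592 + 273.15 = 865.15 K
D = 3.4031e-04 * exp(-238e3 / (8.314 * 865.15)) = 1.45135e-18 m^2/s
Step 2: J = D * (C1 - C2) / dx
J = 1.45135e-18 * (1.04 - 0.05) / 5.1e-03
J = 2.817e-16 kg/(m^2*s)


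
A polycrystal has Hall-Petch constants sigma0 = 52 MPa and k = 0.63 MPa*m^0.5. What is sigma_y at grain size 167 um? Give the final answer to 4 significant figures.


sigma_y = sigma0 + k / sqrt(d)
d = 167 um = 1.67e-04 m
sigma_y = 52 + 0.63 / sqrt(1.67e-04)
sigma_y = 100.8 MPa


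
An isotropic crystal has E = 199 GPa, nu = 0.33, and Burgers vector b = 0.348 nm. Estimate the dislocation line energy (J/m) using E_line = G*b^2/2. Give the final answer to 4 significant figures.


Step 1: G = E / (2*(1+nu))
G = 199 / (2*(1+0.33)) = 74.812 GPa = 7.4812e+10 Pa
Step 2: E_line = G*b^2/2
b = 0.348 nm = 3.48e-10 m
E_line = 0.5 * 7.4812e+10 * (3.48e-10)^2 = 4.53e-09 J/m


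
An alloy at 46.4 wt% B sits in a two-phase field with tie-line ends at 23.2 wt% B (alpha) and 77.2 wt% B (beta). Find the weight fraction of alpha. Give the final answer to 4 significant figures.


f_alpha = (C_beta - C0) / (C_beta - C_alpha)
f_alpha = (77.2 - 46.4) / (77.2 - 23.2)
f_alpha = 0.5704


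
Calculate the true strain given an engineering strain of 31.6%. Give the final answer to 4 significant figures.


epsilon_true = ln(1 + epsilon_eng)
epsilon_true = ln(1 + 0.316)
epsilon_true = 0.2746


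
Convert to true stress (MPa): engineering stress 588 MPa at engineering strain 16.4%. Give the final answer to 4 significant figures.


sigma_true = sigma_eng * (1 + epsilon_eng)
sigma_true = 588 * (1 + 0.164)
sigma_true = 684.4 MPa


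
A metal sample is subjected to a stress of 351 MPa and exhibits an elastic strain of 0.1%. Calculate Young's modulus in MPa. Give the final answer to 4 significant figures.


E = sigma / epsilon
epsilon = 0.1% = 1e-03
E = 351 / 1e-03
E = 351000 MPa


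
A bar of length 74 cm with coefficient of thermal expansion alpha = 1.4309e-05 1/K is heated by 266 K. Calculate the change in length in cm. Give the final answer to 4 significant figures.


dL = L0 * alpha * dT
dL = 74 * 1.4309e-05 * 266
dL = 0.2817 cm


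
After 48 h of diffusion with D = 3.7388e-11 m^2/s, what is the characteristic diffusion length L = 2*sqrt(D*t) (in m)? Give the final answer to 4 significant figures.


t = 48 hr = 172800 s
Diffusion length = 2*sqrt(D*t)
= 2*sqrt(3.7388e-11 * 172800)
= 5.084e-03 m


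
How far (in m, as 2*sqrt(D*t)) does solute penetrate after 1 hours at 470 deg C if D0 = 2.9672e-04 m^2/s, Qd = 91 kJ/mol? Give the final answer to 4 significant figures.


Step 1: D = D0 * exp(-Qd/(R*T))
T = 743.15 K
D = 2.9672e-04 * exp(-91e3 / (8.314 * 743.15)) = 1.19095e-10 m^2/s
Step 2: L = 2*sqrt(D*t)
t = 1 h = 3600 s
L = 2*sqrt(1.19095e-10 * 3600) = 1.31e-03 m


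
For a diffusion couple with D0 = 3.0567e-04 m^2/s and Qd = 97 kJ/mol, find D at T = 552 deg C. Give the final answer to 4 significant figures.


D = D0 * exp(-Qd / (R*T))
T = 825.15 K
D = 3.0567e-04 * exp(-97e3 / (8.314 * 825.15))
D = 2.211e-10 m^2/s


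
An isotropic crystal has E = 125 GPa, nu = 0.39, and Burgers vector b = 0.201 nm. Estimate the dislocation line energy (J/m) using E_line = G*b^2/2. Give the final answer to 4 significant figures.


Step 1: G = E / (2*(1+nu))
G = 125 / (2*(1+0.39)) = 44.964 GPa = 4.4964e+10 Pa
Step 2: E_line = G*b^2/2
b = 0.201 nm = 2.01e-10 m
E_line = 0.5 * 4.4964e+10 * (2.01e-10)^2 = 9.083e-10 J/m


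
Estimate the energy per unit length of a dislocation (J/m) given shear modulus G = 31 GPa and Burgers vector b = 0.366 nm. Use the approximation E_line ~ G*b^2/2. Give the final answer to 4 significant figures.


E = G*b^2/2
b = 0.366 nm = 3.66e-10 m
G = 31 GPa = 3.1e+10 Pa
E = 0.5 * 3.1e+10 * (3.66e-10)^2
E = 2.076e-09 J/m


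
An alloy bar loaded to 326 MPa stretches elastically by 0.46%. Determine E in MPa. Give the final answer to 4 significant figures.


E = sigma / epsilon
epsilon = 0.46% = 4.6e-03
E = 326 / 4.6e-03
E = 70870 MPa


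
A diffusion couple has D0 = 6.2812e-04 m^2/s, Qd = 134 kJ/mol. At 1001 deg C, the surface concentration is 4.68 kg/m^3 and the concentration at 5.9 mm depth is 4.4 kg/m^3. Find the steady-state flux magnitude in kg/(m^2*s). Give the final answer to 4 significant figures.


Step 1: D = D0 * exp(-Qd/(R*T))
T = 1001 + 273.15 = 1274.15 K
D = 6.2812e-04 * exp(-134e3 / (8.314 * 1274.15)) = 2.01569e-09 m^2/s
Step 2: J = D * (C1 - C2) / dx
J = 2.01569e-09 * (4.68 - 4.4) / 5.9e-03
J = 9.566e-08 kg/(m^2*s)


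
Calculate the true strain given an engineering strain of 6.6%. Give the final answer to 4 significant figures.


epsilon_true = ln(1 + epsilon_eng)
epsilon_true = ln(1 + 0.066)
epsilon_true = 0.06391


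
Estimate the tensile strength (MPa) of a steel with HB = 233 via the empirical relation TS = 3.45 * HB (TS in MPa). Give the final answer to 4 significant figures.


TS (MPa) = 3.45 * HB
TS = 3.45 * 233
TS = 803.9 MPa


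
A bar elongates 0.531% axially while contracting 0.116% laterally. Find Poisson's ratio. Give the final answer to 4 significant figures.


nu = -epsilon_lat / epsilon_axial
Lateral strain is contraction (negative), so using magnitudes:
nu = 0.116 / 0.531
nu = 0.2185


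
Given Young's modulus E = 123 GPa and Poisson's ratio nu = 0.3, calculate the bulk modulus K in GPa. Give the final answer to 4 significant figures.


K = E / (3*(1-2*nu))
K = 123 / (3*(1-2*0.3))
K = 102.5 GPa


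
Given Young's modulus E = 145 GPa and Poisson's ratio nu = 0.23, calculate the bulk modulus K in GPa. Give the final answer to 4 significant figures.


K = E / (3*(1-2*nu))
K = 145 / (3*(1-2*0.23))
K = 89.51 GPa


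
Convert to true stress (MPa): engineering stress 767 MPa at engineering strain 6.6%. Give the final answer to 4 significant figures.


sigma_true = sigma_eng * (1 + epsilon_eng)
sigma_true = 767 * (1 + 0.066)
sigma_true = 817.6 MPa


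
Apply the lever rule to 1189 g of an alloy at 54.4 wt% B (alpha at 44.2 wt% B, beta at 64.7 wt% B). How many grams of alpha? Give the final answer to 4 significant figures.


f_alpha = (C_beta - C0) / (C_beta - C_alpha)
f_alpha = (64.7 - 54.4) / (64.7 - 44.2) = 0.502439
m_alpha = f_alpha * m_total = 0.502439 * 1189 = 597.4 g


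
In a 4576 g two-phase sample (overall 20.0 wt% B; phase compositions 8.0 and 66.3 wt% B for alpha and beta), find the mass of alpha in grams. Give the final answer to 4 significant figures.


f_alpha = (C_beta - C0) / (C_beta - C_alpha)
f_alpha = (66.3 - 20.0) / (66.3 - 8.0) = 0.794168
m_alpha = f_alpha * m_total = 0.794168 * 4576 = 3634 g


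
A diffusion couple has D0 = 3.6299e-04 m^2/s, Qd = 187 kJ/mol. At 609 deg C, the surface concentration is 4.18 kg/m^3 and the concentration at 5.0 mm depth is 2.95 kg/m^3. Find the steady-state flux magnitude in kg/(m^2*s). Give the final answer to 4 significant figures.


Step 1: D = D0 * exp(-Qd/(R*T))
T = 609 + 273.15 = 882.15 K
D = 3.6299e-04 * exp(-187e3 / (8.314 * 882.15)) = 3.06681e-15 m^2/s
Step 2: J = D * (C1 - C2) / dx
J = 3.06681e-15 * (4.18 - 2.95) / 5e-03
J = 7.544e-13 kg/(m^2*s)


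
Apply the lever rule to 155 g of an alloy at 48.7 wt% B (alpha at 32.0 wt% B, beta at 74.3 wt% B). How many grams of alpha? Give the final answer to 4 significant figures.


f_alpha = (C_beta - C0) / (C_beta - C_alpha)
f_alpha = (74.3 - 48.7) / (74.3 - 32.0) = 0.605201
m_alpha = f_alpha * m_total = 0.605201 * 155 = 93.81 g


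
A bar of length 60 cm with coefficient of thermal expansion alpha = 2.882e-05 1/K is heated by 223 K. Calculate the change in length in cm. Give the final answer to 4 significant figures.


dL = L0 * alpha * dT
dL = 60 * 2.882e-05 * 223
dL = 0.3856 cm


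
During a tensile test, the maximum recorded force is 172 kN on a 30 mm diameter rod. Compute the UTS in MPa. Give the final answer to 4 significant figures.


A0 = pi*(d/2)^2 = pi*(30/2)^2 = 706.858 mm^2
UTS = F_max / A0 = 172*1000 / 706.858
UTS = 243.3 MPa


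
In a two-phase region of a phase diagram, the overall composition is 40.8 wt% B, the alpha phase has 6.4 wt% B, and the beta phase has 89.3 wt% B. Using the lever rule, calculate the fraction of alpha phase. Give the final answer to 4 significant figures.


f_alpha = (C_beta - C0) / (C_beta - C_alpha)
f_alpha = (89.3 - 40.8) / (89.3 - 6.4)
f_alpha = 0.585


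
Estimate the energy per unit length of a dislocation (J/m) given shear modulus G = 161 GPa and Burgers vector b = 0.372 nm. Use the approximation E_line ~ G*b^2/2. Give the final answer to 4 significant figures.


E = G*b^2/2
b = 0.372 nm = 3.72e-10 m
G = 161 GPa = 1.61e+11 Pa
E = 0.5 * 1.61e+11 * (3.72e-10)^2
E = 1.114e-08 J/m


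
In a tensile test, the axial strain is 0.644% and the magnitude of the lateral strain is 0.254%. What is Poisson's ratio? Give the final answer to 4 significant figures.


nu = -epsilon_lat / epsilon_axial
Lateral strain is contraction (negative), so using magnitudes:
nu = 0.254 / 0.644
nu = 0.3944


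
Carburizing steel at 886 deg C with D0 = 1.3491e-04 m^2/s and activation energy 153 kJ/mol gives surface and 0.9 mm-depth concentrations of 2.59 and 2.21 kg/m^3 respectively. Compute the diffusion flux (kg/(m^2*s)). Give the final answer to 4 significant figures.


Step 1: D = D0 * exp(-Qd/(R*T))
T = 886 + 273.15 = 1159.15 K
D = 1.3491e-04 * exp(-153e3 / (8.314 * 1159.15)) = 1.7186e-11 m^2/s
Step 2: J = D * (C1 - C2) / dx
J = 1.7186e-11 * (2.59 - 2.21) / 9e-04
J = 7.256e-09 kg/(m^2*s)


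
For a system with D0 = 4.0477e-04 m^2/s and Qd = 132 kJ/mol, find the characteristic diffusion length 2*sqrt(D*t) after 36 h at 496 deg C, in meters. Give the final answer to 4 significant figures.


Step 1: D = D0 * exp(-Qd/(R*T))
T = 769.15 K
D = 4.0477e-04 * exp(-132e3 / (8.314 * 769.15)) = 4.39015e-13 m^2/s
Step 2: L = 2*sqrt(D*t)
t = 36 h = 129600 s
L = 2*sqrt(4.39015e-13 * 129600) = 4.771e-04 m


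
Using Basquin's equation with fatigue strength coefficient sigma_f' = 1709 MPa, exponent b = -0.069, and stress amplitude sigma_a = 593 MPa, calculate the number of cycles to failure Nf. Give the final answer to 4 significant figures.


sigma_a = sigma_f' * (2*Nf)^b
2*Nf = (sigma_a / sigma_f')^(1/b)
2*Nf = (593 / 1709)^(1/-0.069)
2*Nf = 4.59342e+06
Nf = 2.297e+06 cycles


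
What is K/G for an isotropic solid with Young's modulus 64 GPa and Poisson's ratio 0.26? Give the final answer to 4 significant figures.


G = E / (2*(1+nu))
G = 64 / (2*(1+0.26)) = 25.3968 GPa
K = E / (3*(1-2*nu))
K = 64 / (3*(1-2*0.26)) = 44.4444 GPa
K/G = 44.4444 / 25.3968 = 1.75


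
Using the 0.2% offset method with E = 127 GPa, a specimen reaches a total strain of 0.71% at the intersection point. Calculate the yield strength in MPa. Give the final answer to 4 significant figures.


Offset strain = 0.002
Elastic strain at yield = total_strain - offset = 7.1e-03 - 0.002 = 5.1e-03
sigma_y = E * elastic_strain = 127000 * 5.1e-03
sigma_y = 647.7 MPa


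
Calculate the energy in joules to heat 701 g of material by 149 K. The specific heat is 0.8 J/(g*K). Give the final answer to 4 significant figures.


Q = m * cp * dT
Q = 701 * 0.8 * 149
Q = 83560 J


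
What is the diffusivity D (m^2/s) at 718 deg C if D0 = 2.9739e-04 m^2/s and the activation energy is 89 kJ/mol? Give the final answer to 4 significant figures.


D = D0 * exp(-Qd / (R*T))
T = 991.15 K
D = 2.9739e-04 * exp(-89e3 / (8.314 * 991.15))
D = 6.064e-09 m^2/s


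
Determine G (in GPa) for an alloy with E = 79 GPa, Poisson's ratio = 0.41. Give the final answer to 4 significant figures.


G = E / (2*(1+nu))
G = 79 / (2*(1+0.41))
G = 28.01 GPa


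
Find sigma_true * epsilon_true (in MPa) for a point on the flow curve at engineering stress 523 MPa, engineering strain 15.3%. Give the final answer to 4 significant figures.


sigma_true = sigma_eng * (1 + epsilon_eng)
sigma_true = 523 * (1 + 0.153) = 603.019 MPa
epsilon_true = ln(1 + epsilon_eng)
epsilon_true = ln(1 + 0.153) = 0.142367
sigma_true * epsilon_true = 603.019 * 0.142367 = 85.85 MPa


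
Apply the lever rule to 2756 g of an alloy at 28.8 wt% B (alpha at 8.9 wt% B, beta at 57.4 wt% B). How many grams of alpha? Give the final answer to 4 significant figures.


f_alpha = (C_beta - C0) / (C_beta - C_alpha)
f_alpha = (57.4 - 28.8) / (57.4 - 8.9) = 0.589691
m_alpha = f_alpha * m_total = 0.589691 * 2756 = 1625 g


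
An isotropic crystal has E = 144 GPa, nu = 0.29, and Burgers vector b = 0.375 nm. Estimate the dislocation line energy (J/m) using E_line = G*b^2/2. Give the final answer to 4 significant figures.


Step 1: G = E / (2*(1+nu))
G = 144 / (2*(1+0.29)) = 55.814 GPa = 5.5814e+10 Pa
Step 2: E_line = G*b^2/2
b = 0.375 nm = 3.75e-10 m
E_line = 0.5 * 5.5814e+10 * (3.75e-10)^2 = 3.924e-09 J/m


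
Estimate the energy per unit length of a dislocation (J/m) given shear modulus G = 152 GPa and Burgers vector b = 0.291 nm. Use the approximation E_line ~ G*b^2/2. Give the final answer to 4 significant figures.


E = G*b^2/2
b = 0.291 nm = 2.91e-10 m
G = 152 GPa = 1.52e+11 Pa
E = 0.5 * 1.52e+11 * (2.91e-10)^2
E = 6.436e-09 J/m


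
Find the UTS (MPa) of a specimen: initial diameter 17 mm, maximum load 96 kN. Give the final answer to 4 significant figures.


A0 = pi*(d/2)^2 = pi*(17/2)^2 = 226.98 mm^2
UTS = F_max / A0 = 96*1000 / 226.98
UTS = 422.9 MPa


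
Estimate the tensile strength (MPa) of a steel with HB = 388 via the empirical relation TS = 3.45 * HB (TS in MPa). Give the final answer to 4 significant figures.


TS (MPa) = 3.45 * HB
TS = 3.45 * 388
TS = 1339 MPa


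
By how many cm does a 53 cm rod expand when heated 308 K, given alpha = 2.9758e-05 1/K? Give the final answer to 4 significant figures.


dL = L0 * alpha * dT
dL = 53 * 2.9758e-05 * 308
dL = 0.4858 cm


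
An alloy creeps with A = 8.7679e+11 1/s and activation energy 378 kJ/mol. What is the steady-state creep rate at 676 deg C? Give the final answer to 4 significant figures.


rate = A * exp(-Q / (R*T))
T = 676 + 273.15 = 949.15 K
rate = 8.7679e+11 * exp(-378e3 / (8.314 * 949.15))
rate = 1.379e-09 1/s


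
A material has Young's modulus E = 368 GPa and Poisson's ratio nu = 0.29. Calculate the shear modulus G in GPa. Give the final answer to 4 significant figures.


G = E / (2*(1+nu))
G = 368 / (2*(1+0.29))
G = 142.6 GPa


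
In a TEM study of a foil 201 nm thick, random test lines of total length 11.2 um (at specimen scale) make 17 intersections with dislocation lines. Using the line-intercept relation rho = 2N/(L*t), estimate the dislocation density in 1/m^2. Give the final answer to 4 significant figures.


rho = 2N / (L * t)
L = 11.2 um = 1.12e-05 m, t = 201 nm = 2.01e-07 m
rho = 2 * 17 / (1.12e-05 * 2.01e-07)
rho = 1.51e+13 1/m^2


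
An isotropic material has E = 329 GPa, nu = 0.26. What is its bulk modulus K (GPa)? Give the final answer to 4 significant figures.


K = E / (3*(1-2*nu))
K = 329 / (3*(1-2*0.26))
K = 228.5 GPa
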